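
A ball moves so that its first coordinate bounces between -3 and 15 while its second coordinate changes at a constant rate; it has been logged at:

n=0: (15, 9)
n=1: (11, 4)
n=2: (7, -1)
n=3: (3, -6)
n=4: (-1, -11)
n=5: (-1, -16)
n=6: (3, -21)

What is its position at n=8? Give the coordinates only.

The first coordinate travels 4 per step and bounces off the walls at -3 and 15.
  step 7: 3 → 7
  step 8: 7 → 11
The second coordinate changes by -5 each step: at step 8 it is -31.

(11, -31)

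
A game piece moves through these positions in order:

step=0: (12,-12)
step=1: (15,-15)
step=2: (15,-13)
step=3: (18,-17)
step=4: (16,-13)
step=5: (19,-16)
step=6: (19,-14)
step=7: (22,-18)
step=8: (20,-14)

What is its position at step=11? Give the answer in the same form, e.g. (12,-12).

(26,-19)

The moves between consecutive positions are (+3,-3), (+0,+2), (+3,-4), (-2,+4), (+3,-3), (+0,+2), (+3,-4), (-2,+4); they repeat the 4-cycle [(+3,-3), (+0,+2), (+3,-4), (-2,+4)].
step 9: apply (+3,-3) → (23,-17)
step 10: apply (+0,+2) → (23,-15)
step 11: apply (+3,-4) → (26,-19)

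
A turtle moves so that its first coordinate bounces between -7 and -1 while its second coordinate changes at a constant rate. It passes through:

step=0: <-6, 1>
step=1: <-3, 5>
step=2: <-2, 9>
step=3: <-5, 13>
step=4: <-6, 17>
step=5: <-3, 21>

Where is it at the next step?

The first coordinate travels 3 per step and bounces off the walls at -7 and -1.
  step 6: -3 → -2
The second coordinate changes by +4 each step: at step 6 it is 25.

<-2, 25>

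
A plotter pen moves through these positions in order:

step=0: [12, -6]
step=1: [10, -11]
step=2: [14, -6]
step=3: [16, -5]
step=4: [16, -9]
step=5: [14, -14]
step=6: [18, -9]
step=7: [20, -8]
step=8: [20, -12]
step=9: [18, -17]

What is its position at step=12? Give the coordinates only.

[24, -15]

Step-to-step displacements: [-2, -5], [+4, +5], [+2, +1], [+0, -4], [-2, -5], [+4, +5], [+2, +1], [+0, -4], [-2, -5] — a repeating cycle of length 4.
step 10: apply [+4, +5] → [22, -12]
step 11: apply [+2, +1] → [24, -11]
step 12: apply [+0, -4] → [24, -15]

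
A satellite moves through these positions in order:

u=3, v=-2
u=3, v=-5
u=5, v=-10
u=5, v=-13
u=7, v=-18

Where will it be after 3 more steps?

The moves between consecutive positions are (+0, -3), (+2, -5), (+0, -3), (+2, -5); they repeat the 2-cycle [(+0, -3), (+2, -5)].
step 5: apply (+0, -3) → u=7, v=-21
step 6: apply (+2, -5) → u=9, v=-26
step 7: apply (+0, -3) → u=9, v=-29

u=9, v=-29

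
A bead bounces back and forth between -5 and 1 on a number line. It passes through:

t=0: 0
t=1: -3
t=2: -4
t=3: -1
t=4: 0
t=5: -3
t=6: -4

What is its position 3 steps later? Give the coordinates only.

-3

The value reflects between -5 and 1, moving 3 per step.
  step 7: -4 → -1
  step 8: -1 → 0
  step 9: 0 → -3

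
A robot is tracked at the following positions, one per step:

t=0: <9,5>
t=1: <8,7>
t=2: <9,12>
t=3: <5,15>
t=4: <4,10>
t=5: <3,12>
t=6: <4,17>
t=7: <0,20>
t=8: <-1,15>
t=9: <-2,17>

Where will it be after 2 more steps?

<-5,25>

Differencing gives <-1,+2>, <+1,+5>, <-4,+3>, <-1,-5>, <-1,+2>, <+1,+5>, <-4,+3>, <-1,-5>, <-1,+2>. This is the pattern <-1,+2>, <+1,+5>, <-4,+3>, <-1,-5> repeated.
step 10: apply <+1,+5> → <-1,22>
step 11: apply <-4,+3> → <-5,25>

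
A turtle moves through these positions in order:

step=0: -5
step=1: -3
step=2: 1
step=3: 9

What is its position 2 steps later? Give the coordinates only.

57

The jumps are +2, +4, +8 — a geometric progression with ratio 2.
step 4: 9 + 16 → 25
step 5: 25 + 32 → 57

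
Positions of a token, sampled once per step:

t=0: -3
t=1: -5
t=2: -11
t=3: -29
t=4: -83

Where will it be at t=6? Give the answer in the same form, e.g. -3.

-731

Step-to-step displacements: -2, -6, -18, -54; each is 3× the previous.
step 5: -83 − 162 → -245
step 6: -245 − 486 → -731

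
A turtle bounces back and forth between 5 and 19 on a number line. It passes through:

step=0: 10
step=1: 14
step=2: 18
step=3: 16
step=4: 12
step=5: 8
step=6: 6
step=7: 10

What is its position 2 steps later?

18

The value reflects between 5 and 19, moving 4 per step.
  step 8: 10 → 14
  step 9: 14 → 18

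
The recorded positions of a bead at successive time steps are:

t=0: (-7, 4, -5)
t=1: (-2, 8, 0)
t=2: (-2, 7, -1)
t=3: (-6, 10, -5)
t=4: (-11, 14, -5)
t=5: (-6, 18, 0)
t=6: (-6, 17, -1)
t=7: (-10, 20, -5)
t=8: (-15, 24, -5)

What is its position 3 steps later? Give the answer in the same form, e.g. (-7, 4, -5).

(-14, 30, -5)

Step-to-step displacements: (+5, +4, +5), (+0, -1, -1), (-4, +3, -4), (-5, +4, +0), (+5, +4, +5), (+0, -1, -1), (-4, +3, -4), (-5, +4, +0) — a repeating cycle of length 4.
step 9: apply (+5, +4, +5) → (-10, 28, 0)
step 10: apply (+0, -1, -1) → (-10, 27, -1)
step 11: apply (-4, +3, -4) → (-14, 30, -5)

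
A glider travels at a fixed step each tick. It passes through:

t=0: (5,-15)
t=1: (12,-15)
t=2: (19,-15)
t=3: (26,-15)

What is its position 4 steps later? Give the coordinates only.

The position changes by (+7,+0) every step.
step 4: (26,-15) + (+7,+0) → (33,-15)
step 5: (33,-15) + (+7,+0) → (40,-15)
step 6: (40,-15) + (+7,+0) → (47,-15)
step 7: (47,-15) + (+7,+0) → (54,-15)

(54,-15)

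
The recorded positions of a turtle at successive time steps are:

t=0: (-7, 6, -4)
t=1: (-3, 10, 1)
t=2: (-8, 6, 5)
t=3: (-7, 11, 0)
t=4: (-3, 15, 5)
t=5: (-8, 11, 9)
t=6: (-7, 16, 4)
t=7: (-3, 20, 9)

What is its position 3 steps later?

(-3, 25, 13)

Differencing gives (+4, +4, +5), (-5, -4, +4), (+1, +5, -5), (+4, +4, +5), (-5, -4, +4), (+1, +5, -5), (+4, +4, +5). This is the pattern (+4, +4, +5), (-5, -4, +4), (+1, +5, -5) repeated.
step 8: apply (-5, -4, +4) → (-8, 16, 13)
step 9: apply (+1, +5, -5) → (-7, 21, 8)
step 10: apply (+4, +4, +5) → (-3, 25, 13)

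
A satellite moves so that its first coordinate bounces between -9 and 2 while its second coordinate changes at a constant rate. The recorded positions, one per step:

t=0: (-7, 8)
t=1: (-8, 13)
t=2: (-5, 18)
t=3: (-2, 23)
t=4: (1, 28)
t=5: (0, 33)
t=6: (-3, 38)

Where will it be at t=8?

(-9, 48)

The first coordinate travels 3 per step and bounces off the walls at -9 and 2.
  step 7: -3 → -6
  step 8: -6 → -9
The second coordinate changes by +5 each step: at step 8 it is 48.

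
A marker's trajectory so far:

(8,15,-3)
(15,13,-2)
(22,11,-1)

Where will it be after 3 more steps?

Each step adds (+7,-2,+1) to the position.
step 3: (22,11,-1) + (+7,-2,+1) → (29,9,0)
step 4: (29,9,0) + (+7,-2,+1) → (36,7,1)
step 5: (36,7,1) + (+7,-2,+1) → (43,5,2)

(43,5,2)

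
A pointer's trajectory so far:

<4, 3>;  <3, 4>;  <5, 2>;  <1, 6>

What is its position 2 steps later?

Consecutive displacements <-1, +1>, <+2, -2>, <-4, +4> scale by a factor of -2 each step.
step 4: <1, 6> + <+8, -8> → <9, -2>
step 5: <9, -2> + <-16, +16> → <-7, 14>

<-7, 14>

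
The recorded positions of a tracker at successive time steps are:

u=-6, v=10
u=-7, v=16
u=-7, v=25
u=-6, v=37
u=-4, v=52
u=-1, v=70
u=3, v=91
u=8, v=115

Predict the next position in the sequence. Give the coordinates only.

u=14, v=142

Taking differences between consecutive positions: (-1, +6), (+0, +9), (+1, +12), (+2, +15), (+3, +18), (+4, +21), (+5, +24). These grow by (+1, +3) each step.
step 8: u=8, v=115 + (+6, +27) → u=14, v=142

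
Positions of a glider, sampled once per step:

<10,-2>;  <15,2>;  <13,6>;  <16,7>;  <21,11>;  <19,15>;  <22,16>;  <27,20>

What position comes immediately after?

Differencing gives <+5,+4>, <-2,+4>, <+3,+1>, <+5,+4>, <-2,+4>, <+3,+1>, <+5,+4>. This is the pattern <+5,+4>, <-2,+4>, <+3,+1> repeated.
step 8: apply <-2,+4> → <25,24>

<25,24>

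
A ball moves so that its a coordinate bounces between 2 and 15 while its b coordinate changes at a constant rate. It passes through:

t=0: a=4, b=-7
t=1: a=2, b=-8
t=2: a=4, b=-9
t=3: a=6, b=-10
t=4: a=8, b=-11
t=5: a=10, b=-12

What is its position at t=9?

a=12, b=-16

The a coordinate travels 2 per step and bounces off the walls at 2 and 15.
  step 6: 10 → 12
  step 7: 12 → 14
  step 8: 14 → 14
  step 9: 14 → 12
The b coordinate changes by -1 each step: at step 9 it is -16.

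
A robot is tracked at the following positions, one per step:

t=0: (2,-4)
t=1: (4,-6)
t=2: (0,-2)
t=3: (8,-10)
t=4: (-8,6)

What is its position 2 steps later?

(-40,38)

Step-to-step displacements: (+2,-2), (-4,+4), (+8,-8), (-16,+16); each is -2× the previous.
step 5: (-8,6) + (+32,-32) → (24,-26)
step 6: (24,-26) + (-64,+64) → (-40,38)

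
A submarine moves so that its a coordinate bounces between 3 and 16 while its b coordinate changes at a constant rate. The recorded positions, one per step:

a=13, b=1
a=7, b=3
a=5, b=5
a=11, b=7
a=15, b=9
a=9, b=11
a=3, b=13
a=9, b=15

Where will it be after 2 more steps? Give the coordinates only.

The a coordinate reflects between 3 and 16, moving 6 per step.
  step 8: 9 → 15
  step 9: 15 → 11
The b coordinate changes by +2 each step: at step 9 it is 19.

a=11, b=19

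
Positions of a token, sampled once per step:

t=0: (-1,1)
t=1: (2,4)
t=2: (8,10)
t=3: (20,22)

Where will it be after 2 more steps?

(92,94)

Consecutive displacements (+3,+3), (+6,+6), (+12,+12) scale by a factor of 2 each step.
step 4: (20,22) + (+24,+24) → (44,46)
step 5: (44,46) + (+48,+48) → (92,94)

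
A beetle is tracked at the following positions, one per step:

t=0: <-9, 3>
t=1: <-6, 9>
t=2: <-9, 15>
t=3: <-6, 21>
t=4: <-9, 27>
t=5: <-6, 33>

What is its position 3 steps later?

<-9, 51>

The first coordinate repeats the cycle [-9, -6] with period 2; step 8 mod 2 = 0, giving -9.
The second coordinate changes by +6 each step, so at step 8 it is 3 + 8·(6) = 51.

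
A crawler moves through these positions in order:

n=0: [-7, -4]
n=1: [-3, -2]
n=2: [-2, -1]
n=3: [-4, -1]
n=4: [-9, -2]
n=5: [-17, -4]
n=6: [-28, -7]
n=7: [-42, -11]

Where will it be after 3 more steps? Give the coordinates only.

[-102, -29]

First differences are [+4, +2], [+1, +1], [-2, +0], [-5, -1], [-8, -2], [-11, -3], [-14, -4]; their common second difference is [-3, -1] (constant acceleration).
step 8: [-42, -11] + [-17, -5] → [-59, -16]
step 9: [-59, -16] + [-20, -6] → [-79, -22]
step 10: [-79, -22] + [-23, -7] → [-102, -29]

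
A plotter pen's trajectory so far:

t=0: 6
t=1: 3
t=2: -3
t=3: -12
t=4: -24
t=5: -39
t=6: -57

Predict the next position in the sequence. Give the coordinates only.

Successive displacements: -3, -6, -9, -12, -15, -18 — each changes by -3.
step 7: -57 − 21 → -78

-78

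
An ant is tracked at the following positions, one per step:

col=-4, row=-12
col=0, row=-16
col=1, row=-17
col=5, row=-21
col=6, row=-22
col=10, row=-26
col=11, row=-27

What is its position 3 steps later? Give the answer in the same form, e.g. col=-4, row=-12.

col=20, row=-36

Step-to-step displacements: (+4,-4), (+1,-1), (+4,-4), (+1,-1), (+4,-4), (+1,-1) — a repeating cycle of length 2.
step 7: apply (+4,-4) → col=15, row=-31
step 8: apply (+1,-1) → col=16, row=-32
step 9: apply (+4,-4) → col=20, row=-36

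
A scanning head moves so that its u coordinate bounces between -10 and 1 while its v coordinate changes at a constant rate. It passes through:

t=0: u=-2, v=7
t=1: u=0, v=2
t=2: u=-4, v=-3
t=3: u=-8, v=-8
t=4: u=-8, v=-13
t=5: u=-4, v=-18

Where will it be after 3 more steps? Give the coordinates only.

The u coordinate travels 4 per step and bounces off the walls at -10 and 1.
  step 6: -4 → 0
  step 7: 0 → -2
  step 8: -2 → -6
The v coordinate changes by -5 each step: at step 8 it is -33.

u=-6, v=-33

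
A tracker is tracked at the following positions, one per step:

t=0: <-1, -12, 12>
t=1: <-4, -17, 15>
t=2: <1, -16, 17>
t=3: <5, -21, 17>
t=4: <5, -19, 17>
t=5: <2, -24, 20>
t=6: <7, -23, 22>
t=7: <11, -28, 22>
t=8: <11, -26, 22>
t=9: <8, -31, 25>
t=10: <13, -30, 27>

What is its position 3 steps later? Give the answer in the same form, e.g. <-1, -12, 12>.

<14, -38, 30>

Differencing gives <-3, -5, +3>, <+5, +1, +2>, <+4, -5, +0>, <+0, +2, +0>, <-3, -5, +3>, <+5, +1, +2>, <+4, -5, +0>, <+0, +2, +0>, <-3, -5, +3>, <+5, +1, +2>. This is the pattern <-3, -5, +3>, <+5, +1, +2>, <+4, -5, +0>, <+0, +2, +0> repeated.
step 11: apply <+4, -5, +0> → <17, -35, 27>
step 12: apply <+0, +2, +0> → <17, -33, 27>
step 13: apply <-3, -5, +3> → <14, -38, 30>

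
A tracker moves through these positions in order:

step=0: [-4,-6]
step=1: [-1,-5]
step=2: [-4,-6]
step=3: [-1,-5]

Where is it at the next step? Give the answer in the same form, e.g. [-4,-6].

Step-to-step displacements: [+3,+1], [-3,-1], [+3,+1]; each is -1× the previous.
step 4: [-1,-5] + [-3,-1] → [-4,-6]

[-4,-6]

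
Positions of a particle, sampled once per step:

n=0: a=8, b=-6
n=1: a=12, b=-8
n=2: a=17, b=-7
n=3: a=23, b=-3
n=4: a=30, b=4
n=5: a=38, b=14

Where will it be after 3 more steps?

Taking differences between consecutive positions: (+4, -2), (+5, +1), (+6, +4), (+7, +7), (+8, +10). These grow by (+1, +3) each step.
step 6: a=38, b=14 + (+9, +13) → a=47, b=27
step 7: a=47, b=27 + (+10, +16) → a=57, b=43
step 8: a=57, b=43 + (+11, +19) → a=68, b=62

a=68, b=62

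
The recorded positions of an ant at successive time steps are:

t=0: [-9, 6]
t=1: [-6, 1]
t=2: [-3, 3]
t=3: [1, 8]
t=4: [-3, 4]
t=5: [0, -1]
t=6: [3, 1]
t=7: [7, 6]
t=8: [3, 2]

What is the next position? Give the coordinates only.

[6, -3]

Step-to-step displacements: [+3, -5], [+3, +2], [+4, +5], [-4, -4], [+3, -5], [+3, +2], [+4, +5], [-4, -4] — a repeating cycle of length 4.
step 9: apply [+3, -5] → [6, -3]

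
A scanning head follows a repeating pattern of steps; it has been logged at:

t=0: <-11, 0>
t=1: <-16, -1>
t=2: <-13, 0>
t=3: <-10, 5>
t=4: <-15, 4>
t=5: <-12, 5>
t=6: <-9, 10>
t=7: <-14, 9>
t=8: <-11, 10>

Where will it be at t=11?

<-10, 15>

Differencing gives <-5, -1>, <+3, +1>, <+3, +5>, <-5, -1>, <+3, +1>, <+3, +5>, <-5, -1>, <+3, +1>. This is the pattern <-5, -1>, <+3, +1>, <+3, +5> repeated.
step 9: apply <+3, +5> → <-8, 15>
step 10: apply <-5, -1> → <-13, 14>
step 11: apply <+3, +1> → <-10, 15>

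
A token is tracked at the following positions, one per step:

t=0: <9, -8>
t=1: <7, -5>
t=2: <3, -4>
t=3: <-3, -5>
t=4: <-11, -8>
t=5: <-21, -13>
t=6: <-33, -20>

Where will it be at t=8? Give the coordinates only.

<-63, -40>

Successive displacements: <-2, +3>, <-4, +1>, <-6, -1>, <-8, -3>, <-10, -5>, <-12, -7> — each changes by <-2, -2>.
step 7: <-33, -20> + <-14, -9> → <-47, -29>
step 8: <-47, -29> + <-16, -11> → <-63, -40>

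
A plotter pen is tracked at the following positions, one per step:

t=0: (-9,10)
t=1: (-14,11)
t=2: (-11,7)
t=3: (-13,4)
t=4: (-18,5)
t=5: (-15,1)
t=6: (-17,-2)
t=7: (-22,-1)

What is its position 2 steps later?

(-21,-8)

Differencing gives (-5,+1), (+3,-4), (-2,-3), (-5,+1), (+3,-4), (-2,-3), (-5,+1). This is the pattern (-5,+1), (+3,-4), (-2,-3) repeated.
step 8: apply (+3,-4) → (-19,-5)
step 9: apply (-2,-3) → (-21,-8)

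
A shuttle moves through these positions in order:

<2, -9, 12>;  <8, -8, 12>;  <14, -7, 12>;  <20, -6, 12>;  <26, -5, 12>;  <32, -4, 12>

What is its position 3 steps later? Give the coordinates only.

<50, -1, 12>

Each step adds <+6, +1, +0> to the position.
step 6: <32, -4, 12> + <+6, +1, +0> → <38, -3, 12>
step 7: <38, -3, 12> + <+6, +1, +0> → <44, -2, 12>
step 8: <44, -2, 12> + <+6, +1, +0> → <50, -1, 12>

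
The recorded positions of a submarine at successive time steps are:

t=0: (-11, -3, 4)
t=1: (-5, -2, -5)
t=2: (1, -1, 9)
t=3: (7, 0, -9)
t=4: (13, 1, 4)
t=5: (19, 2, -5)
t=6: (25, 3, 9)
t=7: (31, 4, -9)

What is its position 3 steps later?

(49, 7, 9)

The first coordinate changes by +6 each step, so at step 10 it is -11 + 10·(6) = 49.
The second coordinate changes by +1 each step, so at step 10 it is -3 + 10·(1) = 7.
The third coordinate repeats the cycle [4, -5, 9, -9] with period 4; step 10 mod 4 = 2, giving 9.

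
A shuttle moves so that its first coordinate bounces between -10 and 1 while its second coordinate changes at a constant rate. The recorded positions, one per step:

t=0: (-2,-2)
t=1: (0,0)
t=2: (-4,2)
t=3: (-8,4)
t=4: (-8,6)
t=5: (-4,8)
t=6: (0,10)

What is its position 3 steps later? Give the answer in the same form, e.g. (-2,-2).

(-10,16)

The first coordinate reflects between -10 and 1, moving 4 per step.
  step 7: 0 → -2
  step 8: -2 → -6
  step 9: -6 → -10
The second coordinate changes by +2 each step: at step 9 it is 16.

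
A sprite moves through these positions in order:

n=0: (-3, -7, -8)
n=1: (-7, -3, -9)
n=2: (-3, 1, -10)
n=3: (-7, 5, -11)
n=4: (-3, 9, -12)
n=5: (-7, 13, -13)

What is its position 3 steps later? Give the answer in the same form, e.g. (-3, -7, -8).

First: cycles through -3, -7 every 2 steps. Step 8 lands at position 0 of the cycle → -3.
Second: linear, +4 per step → 25 at step 8.
Third: linear, -1 per step → -16 at step 8.

(-3, 25, -16)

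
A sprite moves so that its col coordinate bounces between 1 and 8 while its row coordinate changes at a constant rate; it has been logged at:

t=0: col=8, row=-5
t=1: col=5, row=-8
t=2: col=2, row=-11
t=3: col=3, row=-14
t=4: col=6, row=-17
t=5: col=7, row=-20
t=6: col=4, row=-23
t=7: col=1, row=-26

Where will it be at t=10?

col=6, row=-35

The col coordinate travels 3 per step and bounces off the walls at 1 and 8.
  step 8: 1 → 4
  step 9: 4 → 7
  step 10: 7 → 6
The row coordinate changes by -3 each step: at step 10 it is -35.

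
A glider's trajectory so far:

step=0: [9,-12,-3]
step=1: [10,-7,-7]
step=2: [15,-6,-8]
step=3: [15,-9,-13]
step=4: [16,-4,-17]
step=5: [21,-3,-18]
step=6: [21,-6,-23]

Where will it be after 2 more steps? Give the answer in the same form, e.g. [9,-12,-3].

The moves between consecutive positions are [+1,+5,-4], [+5,+1,-1], [+0,-3,-5], [+1,+5,-4], [+5,+1,-1], [+0,-3,-5]; they repeat the 3-cycle [[+1,+5,-4], [+5,+1,-1], [+0,-3,-5]].
step 7: apply [+1,+5,-4] → [22,-1,-27]
step 8: apply [+5,+1,-1] → [27,0,-28]

[27,0,-28]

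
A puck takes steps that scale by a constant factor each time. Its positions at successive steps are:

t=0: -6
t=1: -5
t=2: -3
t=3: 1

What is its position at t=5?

25

Step-to-step displacements: +1, +2, +4; each is 2× the previous.
step 4: 1 + 8 → 9
step 5: 9 + 16 → 25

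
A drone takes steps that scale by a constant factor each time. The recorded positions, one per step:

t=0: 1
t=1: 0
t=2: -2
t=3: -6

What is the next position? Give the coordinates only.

The jumps are -1, -2, -4 — a geometric progression with ratio 2.
step 4: -6 − 8 → -14

-14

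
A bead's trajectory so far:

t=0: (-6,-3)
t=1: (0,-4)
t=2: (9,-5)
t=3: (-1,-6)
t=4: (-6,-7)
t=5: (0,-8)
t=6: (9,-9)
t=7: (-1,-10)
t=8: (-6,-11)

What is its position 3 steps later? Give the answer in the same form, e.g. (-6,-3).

First: cycles through -6, 0, 9, -1 every 4 steps. Step 11 lands at position 3 of the cycle → -1.
Second: linear, -1 per step → -14 at step 11.

(-1,-14)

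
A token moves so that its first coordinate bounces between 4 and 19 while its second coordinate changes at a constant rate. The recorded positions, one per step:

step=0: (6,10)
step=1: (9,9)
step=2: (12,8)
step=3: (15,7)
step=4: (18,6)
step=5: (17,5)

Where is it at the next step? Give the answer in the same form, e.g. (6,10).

(14,4)

The first coordinate reflects between 4 and 19, moving 3 per step.
  step 6: 17 → 14
The second coordinate changes by -1 each step: at step 6 it is 4.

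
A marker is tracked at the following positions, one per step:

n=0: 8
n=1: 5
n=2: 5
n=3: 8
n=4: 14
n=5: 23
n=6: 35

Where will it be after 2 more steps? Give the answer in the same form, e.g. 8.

Successive displacements: -3, +0, +3, +6, +9, +12 — each changes by +3.
step 7: 35 + 15 → 50
step 8: 50 + 18 → 68

68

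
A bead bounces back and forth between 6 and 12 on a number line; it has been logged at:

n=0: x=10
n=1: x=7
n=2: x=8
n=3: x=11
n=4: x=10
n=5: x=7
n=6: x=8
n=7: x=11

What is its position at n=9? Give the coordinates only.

x=7

The value travels 3 per step and bounces off the walls at 6 and 12.
  step 8: 11 → 10
  step 9: 10 → 7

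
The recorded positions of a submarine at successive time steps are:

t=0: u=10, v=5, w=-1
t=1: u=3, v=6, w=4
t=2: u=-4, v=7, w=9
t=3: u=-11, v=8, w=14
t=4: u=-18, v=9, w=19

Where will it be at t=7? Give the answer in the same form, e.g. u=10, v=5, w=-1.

u=-39, v=12, w=34

The position changes by (-7, +1, +5) every step.
step 5: u=-18, v=9, w=19 + (-7, +1, +5) → u=-25, v=10, w=24
step 6: u=-25, v=10, w=24 + (-7, +1, +5) → u=-32, v=11, w=29
step 7: u=-32, v=11, w=29 + (-7, +1, +5) → u=-39, v=12, w=34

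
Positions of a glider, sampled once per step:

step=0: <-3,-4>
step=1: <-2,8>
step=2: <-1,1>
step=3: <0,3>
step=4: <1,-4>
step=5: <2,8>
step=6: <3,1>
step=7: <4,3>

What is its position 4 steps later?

First: linear, +1 per step → 8 at step 11.
Second: cycles through -4, 8, 1, 3 every 4 steps. Step 11 lands at position 3 of the cycle → 3.

<8,3>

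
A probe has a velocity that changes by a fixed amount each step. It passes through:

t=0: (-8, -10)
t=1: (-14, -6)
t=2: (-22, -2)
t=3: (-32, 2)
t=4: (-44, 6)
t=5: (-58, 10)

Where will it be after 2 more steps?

(-92, 18)

Successive displacements: (-6, +4), (-8, +4), (-10, +4), (-12, +4), (-14, +4) — each changes by (-2, +0).
step 6: (-58, 10) + (-16, +4) → (-74, 14)
step 7: (-74, 14) + (-18, +4) → (-92, 18)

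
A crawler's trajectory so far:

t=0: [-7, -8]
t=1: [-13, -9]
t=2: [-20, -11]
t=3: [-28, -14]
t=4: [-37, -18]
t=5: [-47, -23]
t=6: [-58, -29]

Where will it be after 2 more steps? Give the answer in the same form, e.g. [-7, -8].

[-83, -44]

Taking differences between consecutive positions: [-6, -1], [-7, -2], [-8, -3], [-9, -4], [-10, -5], [-11, -6]. These grow by [-1, -1] each step.
step 7: [-58, -29] + [-12, -7] → [-70, -36]
step 8: [-70, -36] + [-13, -8] → [-83, -44]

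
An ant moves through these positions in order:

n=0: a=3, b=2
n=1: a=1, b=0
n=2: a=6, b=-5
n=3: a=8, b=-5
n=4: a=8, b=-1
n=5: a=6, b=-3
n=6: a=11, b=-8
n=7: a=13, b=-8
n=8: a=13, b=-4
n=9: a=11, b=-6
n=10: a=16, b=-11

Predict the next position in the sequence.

a=18, b=-11

Differencing gives (-2, -2), (+5, -5), (+2, +0), (+0, +4), (-2, -2), (+5, -5), (+2, +0), (+0, +4), (-2, -2), (+5, -5). This is the pattern (-2, -2), (+5, -5), (+2, +0), (+0, +4) repeated.
step 11: apply (+2, +0) → a=18, b=-11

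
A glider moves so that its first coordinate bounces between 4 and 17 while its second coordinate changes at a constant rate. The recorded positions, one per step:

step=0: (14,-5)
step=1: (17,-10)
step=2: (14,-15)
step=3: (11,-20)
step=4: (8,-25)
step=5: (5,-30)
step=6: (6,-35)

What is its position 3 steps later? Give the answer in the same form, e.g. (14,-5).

(15,-50)

The first coordinate reflects between 4 and 17, moving 3 per step.
  step 7: 6 → 9
  step 8: 9 → 12
  step 9: 12 → 15
The second coordinate changes by -5 each step: at step 9 it is -50.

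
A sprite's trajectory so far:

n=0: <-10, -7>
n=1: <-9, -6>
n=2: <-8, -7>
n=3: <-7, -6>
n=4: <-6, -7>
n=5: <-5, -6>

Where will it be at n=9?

<-1, -6>

The first coordinate changes by +1 each step, so at step 9 it is -10 + 9·(1) = -1.
The second coordinate repeats the cycle [-7, -6] with period 2; step 9 mod 2 = 1, giving -6.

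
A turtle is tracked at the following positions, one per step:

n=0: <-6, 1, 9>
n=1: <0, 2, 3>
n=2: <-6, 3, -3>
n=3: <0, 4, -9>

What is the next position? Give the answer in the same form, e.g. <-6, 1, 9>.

First: cycles through -6, 0 every 2 steps. Step 4 lands at position 0 of the cycle → -6.
Second: linear, +1 per step → 5 at step 4.
Third: linear, -6 per step → -15 at step 4.

<-6, 5, -15>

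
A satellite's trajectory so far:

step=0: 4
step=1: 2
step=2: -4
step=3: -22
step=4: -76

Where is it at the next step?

Step-to-step displacements: -2, -6, -18, -54; each is 3× the previous.
step 5: -76 − 162 → -238

-238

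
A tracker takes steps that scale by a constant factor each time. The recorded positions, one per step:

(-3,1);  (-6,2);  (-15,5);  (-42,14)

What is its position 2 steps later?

The jumps are (-3,+1), (-9,+3), (-27,+9) — a geometric progression with ratio 3.
step 4: (-42,14) + (-81,+27) → (-123,41)
step 5: (-123,41) + (-243,+81) → (-366,122)

(-366,122)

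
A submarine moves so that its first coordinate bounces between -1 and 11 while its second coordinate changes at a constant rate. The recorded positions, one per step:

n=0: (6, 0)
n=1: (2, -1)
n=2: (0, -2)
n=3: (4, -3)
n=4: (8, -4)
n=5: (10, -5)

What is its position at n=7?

(2, -7)

The first coordinate travels 4 per step and bounces off the walls at -1 and 11.
  step 6: 10 → 6
  step 7: 6 → 2
The second coordinate changes by -1 each step: at step 7 it is -7.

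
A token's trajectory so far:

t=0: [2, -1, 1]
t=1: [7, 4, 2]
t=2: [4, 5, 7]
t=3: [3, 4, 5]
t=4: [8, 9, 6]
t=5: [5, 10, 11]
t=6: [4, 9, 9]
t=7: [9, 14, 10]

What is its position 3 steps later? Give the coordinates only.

Step-to-step displacements: [+5, +5, +1], [-3, +1, +5], [-1, -1, -2], [+5, +5, +1], [-3, +1, +5], [-1, -1, -2], [+5, +5, +1] — a repeating cycle of length 3.
step 8: apply [-3, +1, +5] → [6, 15, 15]
step 9: apply [-1, -1, -2] → [5, 14, 13]
step 10: apply [+5, +5, +1] → [10, 19, 14]

[10, 19, 14]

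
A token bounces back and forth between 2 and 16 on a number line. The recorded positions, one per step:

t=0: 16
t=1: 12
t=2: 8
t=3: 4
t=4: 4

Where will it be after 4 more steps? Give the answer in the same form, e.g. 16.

The value reflects between 2 and 16, moving 4 per step.
  step 5: 4 → 8
  step 6: 8 → 12
  step 7: 12 → 16
  step 8: 16 → 12

12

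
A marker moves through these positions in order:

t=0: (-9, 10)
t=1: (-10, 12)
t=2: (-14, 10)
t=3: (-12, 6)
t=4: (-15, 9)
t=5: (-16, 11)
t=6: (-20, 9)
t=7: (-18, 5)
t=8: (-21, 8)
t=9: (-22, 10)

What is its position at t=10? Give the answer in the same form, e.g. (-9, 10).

The moves between consecutive positions are (-1, +2), (-4, -2), (+2, -4), (-3, +3), (-1, +2), (-4, -2), (+2, -4), (-3, +3), (-1, +2); they repeat the 4-cycle [(-1, +2), (-4, -2), (+2, -4), (-3, +3)].
step 10: apply (-4, -2) → (-26, 8)

(-26, 8)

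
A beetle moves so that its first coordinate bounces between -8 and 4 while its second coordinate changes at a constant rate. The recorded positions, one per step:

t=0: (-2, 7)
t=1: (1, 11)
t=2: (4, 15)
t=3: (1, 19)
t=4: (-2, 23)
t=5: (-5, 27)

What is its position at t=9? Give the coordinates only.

The first coordinate reflects between -8 and 4, moving 3 per step.
  step 6: -5 → -8
  step 7: -8 → -5
  step 8: -5 → -2
  step 9: -2 → 1
The second coordinate changes by +4 each step: at step 9 it is 43.

(1, 43)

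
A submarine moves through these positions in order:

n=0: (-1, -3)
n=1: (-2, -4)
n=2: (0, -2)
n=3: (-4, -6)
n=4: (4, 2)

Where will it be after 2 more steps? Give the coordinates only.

The jumps are (-1, -1), (+2, +2), (-4, -4), (+8, +8) — a geometric progression with ratio -2.
step 5: (4, 2) + (-16, -16) → (-12, -14)
step 6: (-12, -14) + (+32, +32) → (20, 18)

(20, 18)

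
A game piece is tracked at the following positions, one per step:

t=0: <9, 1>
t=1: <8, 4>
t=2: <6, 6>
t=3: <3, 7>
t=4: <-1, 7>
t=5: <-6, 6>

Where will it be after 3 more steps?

First differences are <-1, +3>, <-2, +2>, <-3, +1>, <-4, +0>, <-5, -1>; their common second difference is <-1, -1> (constant acceleration).
step 6: <-6, 6> + <-6, -2> → <-12, 4>
step 7: <-12, 4> + <-7, -3> → <-19, 1>
step 8: <-19, 1> + <-8, -4> → <-27, -3>

<-27, -3>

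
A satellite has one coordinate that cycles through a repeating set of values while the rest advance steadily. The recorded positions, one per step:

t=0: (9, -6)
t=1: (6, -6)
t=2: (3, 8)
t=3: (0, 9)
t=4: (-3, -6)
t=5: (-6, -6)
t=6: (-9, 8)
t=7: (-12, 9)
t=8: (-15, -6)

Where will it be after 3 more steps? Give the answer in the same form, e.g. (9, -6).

(-24, 9)

First: linear, -3 per step → -24 at step 11.
Second: cycles through -6, -6, 8, 9 every 4 steps. Step 11 lands at position 3 of the cycle → 9.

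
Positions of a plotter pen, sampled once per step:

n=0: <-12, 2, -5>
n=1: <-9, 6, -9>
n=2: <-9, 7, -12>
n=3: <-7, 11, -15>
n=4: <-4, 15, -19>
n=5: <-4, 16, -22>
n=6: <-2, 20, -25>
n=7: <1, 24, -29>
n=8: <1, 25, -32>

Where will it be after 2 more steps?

<6, 33, -39>

The moves between consecutive positions are <+3, +4, -4>, <+0, +1, -3>, <+2, +4, -3>, <+3, +4, -4>, <+0, +1, -3>, <+2, +4, -3>, <+3, +4, -4>, <+0, +1, -3>; they repeat the 3-cycle [<+3, +4, -4>, <+0, +1, -3>, <+2, +4, -3>].
step 9: apply <+2, +4, -3> → <3, 29, -35>
step 10: apply <+3, +4, -4> → <6, 33, -39>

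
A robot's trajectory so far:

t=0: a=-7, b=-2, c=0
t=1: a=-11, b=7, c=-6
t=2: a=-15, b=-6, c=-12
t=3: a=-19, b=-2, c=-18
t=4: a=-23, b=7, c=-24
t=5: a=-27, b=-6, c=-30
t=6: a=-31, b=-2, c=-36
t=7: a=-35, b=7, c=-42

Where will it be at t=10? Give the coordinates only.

a=-47, b=7, c=-60

A: linear, -4 per step → -47 at step 10.
B: cycles through -2, 7, -6 every 3 steps. Step 10 lands at position 1 of the cycle → 7.
C: linear, -6 per step → -60 at step 10.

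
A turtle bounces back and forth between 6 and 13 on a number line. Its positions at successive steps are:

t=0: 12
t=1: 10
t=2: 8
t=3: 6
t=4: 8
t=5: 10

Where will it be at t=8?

10

The value travels 2 per step and bounces off the walls at 6 and 13.
  step 6: 10 → 12
  step 7: 12 → 12
  step 8: 12 → 10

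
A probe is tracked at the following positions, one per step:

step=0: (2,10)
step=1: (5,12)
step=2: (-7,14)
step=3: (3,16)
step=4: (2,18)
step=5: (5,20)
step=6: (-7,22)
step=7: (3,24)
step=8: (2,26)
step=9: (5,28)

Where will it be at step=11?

(3,32)

First: cycles through 2, 5, -7, 3 every 4 steps. Step 11 lands at position 3 of the cycle → 3.
Second: linear, +2 per step → 32 at step 11.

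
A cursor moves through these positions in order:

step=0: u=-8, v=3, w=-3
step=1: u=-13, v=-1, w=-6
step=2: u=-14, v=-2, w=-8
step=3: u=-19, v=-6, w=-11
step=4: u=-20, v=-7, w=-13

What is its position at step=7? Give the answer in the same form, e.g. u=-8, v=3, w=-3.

u=-31, v=-16, w=-21

Step-to-step displacements: (-5, -4, -3), (-1, -1, -2), (-5, -4, -3), (-1, -1, -2) — a repeating cycle of length 2.
step 5: apply (-5, -4, -3) → u=-25, v=-11, w=-16
step 6: apply (-1, -1, -2) → u=-26, v=-12, w=-18
step 7: apply (-5, -4, -3) → u=-31, v=-16, w=-21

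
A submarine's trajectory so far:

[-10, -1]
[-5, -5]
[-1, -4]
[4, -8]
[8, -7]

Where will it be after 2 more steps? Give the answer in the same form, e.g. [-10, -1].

The moves between consecutive positions are [+5, -4], [+4, +1], [+5, -4], [+4, +1]; they repeat the 2-cycle [[+5, -4], [+4, +1]].
step 5: apply [+5, -4] → [13, -11]
step 6: apply [+4, +1] → [17, -10]

[17, -10]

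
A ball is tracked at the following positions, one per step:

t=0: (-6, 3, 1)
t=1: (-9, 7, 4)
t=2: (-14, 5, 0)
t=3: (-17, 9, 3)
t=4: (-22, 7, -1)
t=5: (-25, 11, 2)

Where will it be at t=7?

(-33, 13, 1)

The moves between consecutive positions are (-3, +4, +3), (-5, -2, -4), (-3, +4, +3), (-5, -2, -4), (-3, +4, +3); they repeat the 2-cycle [(-3, +4, +3), (-5, -2, -4)].
step 6: apply (-5, -2, -4) → (-30, 9, -2)
step 7: apply (-3, +4, +3) → (-33, 13, 1)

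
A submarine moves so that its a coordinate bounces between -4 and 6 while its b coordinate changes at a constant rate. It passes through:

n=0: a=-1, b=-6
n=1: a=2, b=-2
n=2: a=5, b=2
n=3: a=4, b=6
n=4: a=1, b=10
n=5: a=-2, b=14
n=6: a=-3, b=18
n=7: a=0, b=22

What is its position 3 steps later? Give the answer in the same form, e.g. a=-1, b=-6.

a=3, b=34

The a coordinate travels 3 per step and bounces off the walls at -4 and 6.
  step 8: 0 → 3
  step 9: 3 → 6
  step 10: 6 → 3
The b coordinate changes by +4 each step: at step 10 it is 34.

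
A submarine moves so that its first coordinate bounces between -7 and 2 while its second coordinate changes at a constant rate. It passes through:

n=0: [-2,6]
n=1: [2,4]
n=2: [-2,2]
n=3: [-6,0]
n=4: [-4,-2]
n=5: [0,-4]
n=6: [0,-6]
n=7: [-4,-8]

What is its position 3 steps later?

[2,-14]

The first coordinate reflects between -7 and 2, moving 4 per step.
  step 8: -4 → -6
  step 9: -6 → -2
  step 10: -2 → 2
The second coordinate changes by -2 each step: at step 10 it is -14.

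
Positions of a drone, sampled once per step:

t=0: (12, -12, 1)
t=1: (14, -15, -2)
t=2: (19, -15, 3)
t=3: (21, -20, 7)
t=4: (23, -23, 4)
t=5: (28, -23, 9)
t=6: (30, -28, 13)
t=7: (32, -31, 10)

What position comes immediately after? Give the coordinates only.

Differencing gives (+2, -3, -3), (+5, +0, +5), (+2, -5, +4), (+2, -3, -3), (+5, +0, +5), (+2, -5, +4), (+2, -3, -3). This is the pattern (+2, -3, -3), (+5, +0, +5), (+2, -5, +4) repeated.
step 8: apply (+5, +0, +5) → (37, -31, 15)

(37, -31, 15)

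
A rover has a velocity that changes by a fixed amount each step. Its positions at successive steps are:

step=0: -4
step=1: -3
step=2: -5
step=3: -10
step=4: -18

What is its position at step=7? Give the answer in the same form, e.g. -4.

-60

First differences are +1, -2, -5, -8; their common second difference is -3 (constant acceleration).
step 5: -18 − 11 → -29
step 6: -29 − 14 → -43
step 7: -43 − 17 → -60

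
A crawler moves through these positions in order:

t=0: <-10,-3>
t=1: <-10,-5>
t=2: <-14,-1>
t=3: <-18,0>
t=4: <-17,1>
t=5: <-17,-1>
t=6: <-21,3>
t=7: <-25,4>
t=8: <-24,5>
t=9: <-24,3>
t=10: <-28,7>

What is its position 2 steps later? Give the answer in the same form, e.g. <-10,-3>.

The moves between consecutive positions are <+0,-2>, <-4,+4>, <-4,+1>, <+1,+1>, <+0,-2>, <-4,+4>, <-4,+1>, <+1,+1>, <+0,-2>, <-4,+4>; they repeat the 4-cycle [<+0,-2>, <-4,+4>, <-4,+1>, <+1,+1>].
step 11: apply <-4,+1> → <-32,8>
step 12: apply <+1,+1> → <-31,9>

<-31,9>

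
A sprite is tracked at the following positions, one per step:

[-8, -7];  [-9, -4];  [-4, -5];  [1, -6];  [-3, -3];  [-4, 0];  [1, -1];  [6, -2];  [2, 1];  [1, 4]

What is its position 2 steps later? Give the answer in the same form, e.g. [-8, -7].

The moves between consecutive positions are [-1, +3], [+5, -1], [+5, -1], [-4, +3], [-1, +3], [+5, -1], [+5, -1], [-4, +3], [-1, +3]; they repeat the 4-cycle [[-1, +3], [+5, -1], [+5, -1], [-4, +3]].
step 10: apply [+5, -1] → [6, 3]
step 11: apply [+5, -1] → [11, 2]

[11, 2]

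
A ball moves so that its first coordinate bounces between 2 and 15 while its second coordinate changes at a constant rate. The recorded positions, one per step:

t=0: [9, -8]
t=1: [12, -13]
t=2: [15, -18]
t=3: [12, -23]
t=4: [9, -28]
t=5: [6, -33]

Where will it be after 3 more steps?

[7, -48]

The first coordinate travels 3 per step and bounces off the walls at 2 and 15.
  step 6: 6 → 3
  step 7: 3 → 4
  step 8: 4 → 7
The second coordinate changes by -5 each step: at step 8 it is -48.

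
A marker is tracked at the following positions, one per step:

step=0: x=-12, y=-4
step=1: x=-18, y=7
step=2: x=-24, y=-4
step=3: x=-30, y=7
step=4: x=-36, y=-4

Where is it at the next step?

The x coordinate changes by -6 each step, so at step 5 it is -12 + 5·(-6) = -42.
The y coordinate repeats the cycle [-4, 7] with period 2; step 5 mod 2 = 1, giving 7.

x=-42, y=7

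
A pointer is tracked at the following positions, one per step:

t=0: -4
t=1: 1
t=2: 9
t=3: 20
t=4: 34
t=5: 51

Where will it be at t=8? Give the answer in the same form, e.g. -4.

Successive displacements: +5, +8, +11, +14, +17 — each changes by +3.
step 6: 51 + 20 → 71
step 7: 71 + 23 → 94
step 8: 94 + 26 → 120

120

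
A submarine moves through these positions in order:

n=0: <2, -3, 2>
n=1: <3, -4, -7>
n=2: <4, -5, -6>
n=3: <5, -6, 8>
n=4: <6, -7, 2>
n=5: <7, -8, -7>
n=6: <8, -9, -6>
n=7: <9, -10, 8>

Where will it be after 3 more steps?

<12, -13, -6>

The first coordinate changes by +1 each step, so at step 10 it is 2 + 10·(1) = 12.
The second coordinate changes by -1 each step, so at step 10 it is -3 + 10·(-1) = -13.
The third coordinate repeats the cycle [2, -7, -6, 8] with period 4; step 10 mod 4 = 2, giving -6.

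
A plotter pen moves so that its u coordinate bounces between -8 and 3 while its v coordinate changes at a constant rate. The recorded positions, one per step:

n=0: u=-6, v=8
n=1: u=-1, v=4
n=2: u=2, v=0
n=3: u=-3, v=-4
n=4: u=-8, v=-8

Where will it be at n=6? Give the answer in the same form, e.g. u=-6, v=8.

The u coordinate travels 5 per step and bounces off the walls at -8 and 3.
  step 5: -8 → -3
  step 6: -3 → 2
The v coordinate changes by -4 each step: at step 6 it is -16.

u=2, v=-16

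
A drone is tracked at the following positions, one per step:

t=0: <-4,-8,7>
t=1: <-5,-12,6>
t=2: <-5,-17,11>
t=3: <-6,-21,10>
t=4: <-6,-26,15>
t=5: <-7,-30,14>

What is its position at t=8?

<-8,-44,23>

The moves between consecutive positions are <-1,-4,-1>, <+0,-5,+5>, <-1,-4,-1>, <+0,-5,+5>, <-1,-4,-1>; they repeat the 2-cycle [<-1,-4,-1>, <+0,-5,+5>].
step 6: apply <+0,-5,+5> → <-7,-35,19>
step 7: apply <-1,-4,-1> → <-8,-39,18>
step 8: apply <+0,-5,+5> → <-8,-44,23>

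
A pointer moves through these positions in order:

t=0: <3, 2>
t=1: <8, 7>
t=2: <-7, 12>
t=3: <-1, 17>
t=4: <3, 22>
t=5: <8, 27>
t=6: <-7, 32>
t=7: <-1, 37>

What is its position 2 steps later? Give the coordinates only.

<8, 47>

The first coordinate repeats the cycle [3, 8, -7, -1] with period 4; step 9 mod 4 = 1, giving 8.
The second coordinate changes by +5 each step, so at step 9 it is 2 + 9·(5) = 47.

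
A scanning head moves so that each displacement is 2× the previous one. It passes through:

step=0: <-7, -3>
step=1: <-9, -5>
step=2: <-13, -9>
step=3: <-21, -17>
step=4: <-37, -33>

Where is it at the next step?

Step-to-step displacements: <-2, -2>, <-4, -4>, <-8, -8>, <-16, -16>; each is 2× the previous.
step 5: <-37, -33> + <-32, -32> → <-69, -65>

<-69, -65>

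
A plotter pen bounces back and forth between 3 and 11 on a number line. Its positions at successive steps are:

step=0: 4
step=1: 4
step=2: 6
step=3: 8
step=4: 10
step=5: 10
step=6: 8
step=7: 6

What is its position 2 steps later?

The value reflects between 3 and 11, moving 2 per step.
  step 8: 6 → 4
  step 9: 4 → 4

4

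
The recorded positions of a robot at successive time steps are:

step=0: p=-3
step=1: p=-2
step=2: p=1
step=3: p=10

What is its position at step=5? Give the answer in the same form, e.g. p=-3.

p=118

Step-to-step displacements: +1, +3, +9; each is 3× the previous.
step 4: 10 + 27 → p=37
step 5: 37 + 81 → p=118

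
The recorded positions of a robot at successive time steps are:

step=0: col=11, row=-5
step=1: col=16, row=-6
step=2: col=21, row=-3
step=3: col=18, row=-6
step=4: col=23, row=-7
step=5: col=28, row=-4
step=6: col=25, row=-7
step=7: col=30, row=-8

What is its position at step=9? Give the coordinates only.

Differencing gives (+5,-1), (+5,+3), (-3,-3), (+5,-1), (+5,+3), (-3,-3), (+5,-1). This is the pattern (+5,-1), (+5,+3), (-3,-3) repeated.
step 8: apply (+5,+3) → col=35, row=-5
step 9: apply (-3,-3) → col=32, row=-8

col=32, row=-8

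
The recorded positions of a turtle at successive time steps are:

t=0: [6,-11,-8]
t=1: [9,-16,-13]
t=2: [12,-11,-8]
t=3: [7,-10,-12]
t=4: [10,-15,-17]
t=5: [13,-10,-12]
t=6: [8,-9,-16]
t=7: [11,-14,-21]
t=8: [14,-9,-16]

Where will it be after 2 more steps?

[12,-13,-25]

The moves between consecutive positions are [+3,-5,-5], [+3,+5,+5], [-5,+1,-4], [+3,-5,-5], [+3,+5,+5], [-5,+1,-4], [+3,-5,-5], [+3,+5,+5]; they repeat the 3-cycle [[+3,-5,-5], [+3,+5,+5], [-5,+1,-4]].
step 9: apply [-5,+1,-4] → [9,-8,-20]
step 10: apply [+3,-5,-5] → [12,-13,-25]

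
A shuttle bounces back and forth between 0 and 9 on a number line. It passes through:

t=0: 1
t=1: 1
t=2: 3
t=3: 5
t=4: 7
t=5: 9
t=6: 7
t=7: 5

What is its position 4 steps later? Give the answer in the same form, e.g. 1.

3

The value reflects between 0 and 9, moving 2 per step.
  step 8: 5 → 3
  step 9: 3 → 1
  step 10: 1 → 1
  step 11: 1 → 3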